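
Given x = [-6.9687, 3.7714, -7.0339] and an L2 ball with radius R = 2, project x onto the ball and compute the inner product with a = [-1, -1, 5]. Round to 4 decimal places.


Step 1: Compute ||x|| (intermediates to 6 decimals).
||x|| = sqrt((-6.9687)^2 + 3.7714^2 + (-7.0339)^2) = 10.595376
Step 2: Project.
Since ||x|| > R, scale = R/||x|| = 2/10.595376 = 0.188762, proj(x) = scale * x
proj(x) = [-1.315426, 0.711897, -1.327733]
Step 3: Dot product.
a^T * proj(x) = -1*(-1.315426) - 1*0.711897 + 5*(-1.327733) = -6.0351


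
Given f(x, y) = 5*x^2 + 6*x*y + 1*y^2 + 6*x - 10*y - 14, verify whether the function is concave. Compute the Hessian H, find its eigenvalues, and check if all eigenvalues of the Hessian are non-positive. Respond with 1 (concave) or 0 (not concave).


The Hessian of f(x,y) = 5*x^2 + 6*x*y + 1*y^2 + 6*x - 10*y - 14 is:
H = [[10, 6], [6, 2]]
Trace = 10 + 2 = 12
Determinant = 10*2 - (6)^2 = -16
Discriminant = (12)^2 - 4*-16 = 208.0
Eigenvalues: lambda_1 = -1.2111, lambda_2 = 13.2111
The function is not concave.

0


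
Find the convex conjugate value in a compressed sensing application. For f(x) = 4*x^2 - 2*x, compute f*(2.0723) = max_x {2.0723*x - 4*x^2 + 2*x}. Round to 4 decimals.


f*(y) = sup_x {y*x - a*x^2 - b*x} = sup_x {(y-b)*x - a*x^2}
FOC: (y - b) - 2a*x = 0 => x* = (y - b)/(2a)
x* = (2.0723 + 2)/(2*4) = 0.509
f*(2.0723) = (y-b)^2/(4a) = (2.0723 + 2)^2/(4*4)
= 16.5836/16 = 1.0365


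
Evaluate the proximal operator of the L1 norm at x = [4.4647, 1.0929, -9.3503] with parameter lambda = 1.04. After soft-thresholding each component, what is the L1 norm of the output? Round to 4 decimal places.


Soft-thresholding with lambda = 1.04:
prox(4.4647) = sign(4.4647)*max(|4.4647| - 1.04, 0) = 3.4247
prox(1.0929) = sign(1.0929)*max(|1.0929| - 1.04, 0) = 0.0529
prox(-9.3503) = sign(-9.3503)*max(|-9.3503| - 1.04, 0) = -8.3103
prox(x) = [3.4247, 0.0529, -8.3103]
||prox(x)||_1 = 3.4247 + 0.0529 + 8.3103 = 11.7879


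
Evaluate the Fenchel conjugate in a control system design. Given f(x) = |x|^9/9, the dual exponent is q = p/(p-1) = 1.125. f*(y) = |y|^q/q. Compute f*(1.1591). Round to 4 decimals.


The conjugate exponent q satisfies 1/p + 1/q = 1.
p = 9, so q = 9/(9 - 1) = 1.125
|y|^q = 1.1591^1.125 = 1.1807
f*(1.1591) = 1.1807 / 1.125 = 1.0495


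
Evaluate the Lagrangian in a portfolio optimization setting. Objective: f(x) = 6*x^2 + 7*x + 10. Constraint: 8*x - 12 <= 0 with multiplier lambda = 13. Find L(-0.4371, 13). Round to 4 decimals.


Step 1: Evaluate f(x).
f(-0.4371) = 6*(-0.4371)^2 + 7*(-0.4371) + 10 = 8.0866
Step 2: Evaluate g(x).
g(-0.4371) = 8*-0.4371 - 12 = -15.4968
Step 3: Compute Lagrangian.
L = 8.0866 + 13*-15.4968 = -193.3718


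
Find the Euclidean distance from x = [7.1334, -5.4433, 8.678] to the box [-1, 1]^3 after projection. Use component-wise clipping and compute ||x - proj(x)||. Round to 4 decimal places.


Project each component onto [-1, 1].
clip(7.1334) = 1.0, clip(-5.4433) = -1.0, clip(8.678) = 1.0
Projection = [1.0, -1.0, 1.0]
Squared diffs: [37.6186, 19.7429, 58.9517]
Distance = sqrt(116.3132) = 10.7849


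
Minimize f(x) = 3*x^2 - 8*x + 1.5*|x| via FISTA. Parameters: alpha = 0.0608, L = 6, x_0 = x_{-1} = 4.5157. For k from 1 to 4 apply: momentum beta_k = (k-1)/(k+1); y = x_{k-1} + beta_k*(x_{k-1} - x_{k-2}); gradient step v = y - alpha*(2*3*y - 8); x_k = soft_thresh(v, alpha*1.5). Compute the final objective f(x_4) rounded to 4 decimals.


FISTA on f(x) = 3*x^2 - 8*x + 1.5*|x|
L = 6, alpha = 0.0608
Iteration 1: beta = 0.0, y = 4.5157 + 0.0*(4.5157 - 4.5157) = 4.5157
  grad(y) = 19.0942, v = y - alpha*grad = 3.3548
  prox(v) = soft_thresh(3.3548, 0.0912) = 3.2636
Iteration 2: beta = 0.3333, y = 3.2636 + 0.3333*(3.2636 - 4.5157) = 2.8462
  grad(y) = 9.0772, v = y - alpha*grad = 2.2943
  prox(v) = soft_thresh(2.2943, 0.0912) = 2.2031
Iteration 3: beta = 0.5, y = 2.2031 + 0.5*(2.2031 - 3.2636) = 1.6729
  grad(y) = 2.0372, v = y - alpha*grad = 1.549
  prox(v) = soft_thresh(1.549, 0.0912) = 1.4578
Iteration 4: beta = 0.6, y = 1.4578 + 0.6*(1.4578 - 2.2031) = 1.0106
  grad(y) = -1.9362, v = y - alpha*grad = 1.1284
  prox(v) = soft_thresh(1.1284, 0.0912) = 1.0372
f(x_4) = 3*1.0372^2 - 8*1.0372 + 1.5*|1.0372| = -3.5144


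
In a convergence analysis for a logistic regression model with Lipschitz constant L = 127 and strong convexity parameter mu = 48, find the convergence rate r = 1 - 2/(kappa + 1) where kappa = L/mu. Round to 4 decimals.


Step 1: Compute the condition number.
kappa = L/mu = 127/48 = 2.6458
Step 2: Compute the convergence rate.
r = 1 - 2/(kappa + 1) = 1 - 2*mu/(L + mu) = (L - mu)/(L + mu) = 79/175 = 0.4514


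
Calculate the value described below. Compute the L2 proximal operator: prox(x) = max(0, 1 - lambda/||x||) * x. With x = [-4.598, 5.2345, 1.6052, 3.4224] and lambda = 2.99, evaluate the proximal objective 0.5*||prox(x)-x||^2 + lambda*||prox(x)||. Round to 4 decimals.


Step 1: Compute ||x||.
||x|| = 7.9266
Step 2: Compute scaling factor.
scale = max(0, 1 - 2.99/7.9266) = 0.6228
Step 3: prox(x) = [-2.8636, 3.26, 0.9997, 2.1314]
||prox(x)|| = 4.9366
Step 4: Proximal objective.
0.5*||prox-x||^2 = 4.4701
lambda*||prox|| = 14.7604
Total = 19.2305


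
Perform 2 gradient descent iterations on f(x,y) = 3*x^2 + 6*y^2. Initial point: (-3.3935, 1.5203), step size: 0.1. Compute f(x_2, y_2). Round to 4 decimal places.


Gradient descent on f(x,y) = 3*x^2 + 6*y^2.
Starting point: (-3.3935, 1.5203), alpha = 0.1
Step 1: grad_x = 2*3*-3.3935 = -20.361, grad_y = 2*6*1.5203 = 18.2436
  x_1 = -3.3935 - 0.1*-20.361 = -1.3574
  y_1 = 1.5203 - 0.1*18.2436 = -0.3041
Step 2: grad_x = 2*3*-1.3574 = -8.1444, grad_y = 2*6*-0.3041 = -3.6487
  x_2 = -1.3574 - 0.1*-8.1444 = -0.543
  y_2 = -0.3041 - 0.1*-3.6487 = 0.0608
f(-0.543, 0.0608) = 3*(-0.543)^2 + 6*0.0608^2 = 0.9066


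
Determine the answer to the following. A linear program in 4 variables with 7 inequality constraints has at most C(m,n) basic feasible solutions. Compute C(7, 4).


Each vertex corresponds to some choice of n active constraints out of m, so the number of vertices is at most C(m, n) = m! / (n!(m-n)!).
m = 7, n = 4
Numerator: 7 * 6 * 5 * 4
Denominator: 4! = 24
C(7, 4) = 35


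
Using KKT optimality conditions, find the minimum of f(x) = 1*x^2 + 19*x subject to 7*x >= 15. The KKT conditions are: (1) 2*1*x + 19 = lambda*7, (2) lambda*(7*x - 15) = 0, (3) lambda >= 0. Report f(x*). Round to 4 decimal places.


Step 1: Try lambda = 0 (constraint inactive).
x_unc = -19/(2*1) = -9.5
Check: 7*-9.5 = -66.5 < 15 -- violated!
Step 2: Constraint must be active: 7*x = 15
x* = 15/7 = 2.1429 (rounded; the exact value 15/7 is used below)
lambda = (2*1*(15/7) + 19)/7 = 3.3265
Step 3: Compute optimal value.
f(x*) = 1*(15/7)^2 + 19*(15/7) = 45.3061


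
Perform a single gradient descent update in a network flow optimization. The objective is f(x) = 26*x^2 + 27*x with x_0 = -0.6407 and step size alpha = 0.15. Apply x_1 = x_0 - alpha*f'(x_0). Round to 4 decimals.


We compute the gradient at x_0 and apply the update.
f'(x) = 52*x + 27
f'(-0.6407) = 52*-0.6407 + 27 = -6.3164
x_1 = -0.6407 - 0.15*-6.3164 = 0.3068


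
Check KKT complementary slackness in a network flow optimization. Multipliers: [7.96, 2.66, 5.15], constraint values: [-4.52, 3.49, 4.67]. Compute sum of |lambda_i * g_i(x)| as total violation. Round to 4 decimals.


KKT complementary slackness check:
lambda_1 * g_1 = 7.96 * -4.52 = -35.9792
lambda_2 * g_2 = 2.66 * 3.49 = 9.2834
lambda_3 * g_3 = 5.15 * 4.67 = 24.0505
Total violation = 35.9792 + 9.2834 + 24.0505 = 69.3131


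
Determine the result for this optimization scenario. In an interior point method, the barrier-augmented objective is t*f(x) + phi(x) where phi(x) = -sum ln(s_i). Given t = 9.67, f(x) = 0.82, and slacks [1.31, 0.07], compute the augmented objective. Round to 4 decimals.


Step 1: Compute log-barrier.
ln values: [0.27, -2.6593]
phi = -(0.27 - 2.6593) = 2.3892
Step 2: Compute augmented objective.
t*f(x) = 9.67*0.82 = 7.9294
Total = 7.9294 + 2.3892 = 10.3186


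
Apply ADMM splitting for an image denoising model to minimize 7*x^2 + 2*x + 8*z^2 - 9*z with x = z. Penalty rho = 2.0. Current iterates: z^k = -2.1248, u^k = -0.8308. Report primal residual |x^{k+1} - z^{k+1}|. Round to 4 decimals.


ADMM iteration with rho = 2.0, z^k = -2.1248, u^k = -0.8308
Step 1: x-update.
Minimize 7*x^2 + 2*x + (2.0/2)*(x + 2.1248 - 0.8308)^2
FOC: (2*7 + 2.0)*x = -2 + 2.0*(-2.1248 + 0.8308)
x^{k+1} = -0.2868
Step 2: z-update.
Minimize 8*z^2 - 9*z + (2.0/2)*(-0.2868 - z - 0.8308)^2
FOC: (2*8 + 2.0)*z = 9 + 2.0*(-0.2868 - 0.8308)
z^{k+1} = 0.3758
Step 3: u-update.
u^{k+1} = -0.8308 - 0.2868 - 0.3758 = -1.4934
Step 4: Primal residual = |-0.2868 - 0.3758| = 0.6626


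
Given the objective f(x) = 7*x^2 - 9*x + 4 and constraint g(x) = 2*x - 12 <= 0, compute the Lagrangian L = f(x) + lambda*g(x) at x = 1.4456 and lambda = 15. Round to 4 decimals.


Step 1: Evaluate f(x).
f(1.4456) = 7*1.4456^2 - 9*1.4456 + 4 = 5.6179
Step 2: Evaluate g(x).
g(1.4456) = 2*1.4456 - 12 = -9.1088
Step 3: Compute Lagrangian.
L = 5.6179 + 15*-9.1088 = -131.0141


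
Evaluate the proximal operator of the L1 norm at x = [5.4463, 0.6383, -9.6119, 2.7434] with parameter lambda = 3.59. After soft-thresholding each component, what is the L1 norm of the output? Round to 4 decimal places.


Soft-thresholding with lambda = 3.59:
prox(5.4463) = sign(5.4463)*max(|5.4463| - 3.59, 0) = 1.8563
prox(0.6383) = sign(0.6383)*max(|0.6383| - 3.59, 0) = 0.0
prox(-9.6119) = sign(-9.6119)*max(|-9.6119| - 3.59, 0) = -6.0219
prox(2.7434) = sign(2.7434)*max(|2.7434| - 3.59, 0) = 0.0
prox(x) = [1.8563, 0.0, -6.0219, 0.0]
||prox(x)||_1 = 1.8563 + 0.0 + 6.0219 + 0.0 = 7.8782


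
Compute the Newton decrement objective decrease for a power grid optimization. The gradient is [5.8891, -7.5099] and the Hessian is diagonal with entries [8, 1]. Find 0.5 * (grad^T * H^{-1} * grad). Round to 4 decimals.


Step 1: H is diagonal, so H^(-1) * g = [0.7361, -7.5099].
Step 2: g^T H^(-1) g = sum_i g_i^2 / H_ii
  = (5.8891)^2/8 + (-7.5099)^2/1
  = 4.3352 + 56.3986 = 60.7338
Step 3: Objective decrease = 0.5 * g^T H^(-1) g = 30.3669


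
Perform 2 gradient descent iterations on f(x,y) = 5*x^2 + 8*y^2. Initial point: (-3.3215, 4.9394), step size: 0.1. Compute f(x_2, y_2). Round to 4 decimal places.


Gradient descent on f(x,y) = 5*x^2 + 8*y^2.
Starting point: (-3.3215, 4.9394), alpha = 0.1
Step 1: grad_x = 2*5*-3.3215 = -33.215, grad_y = 2*8*4.9394 = 79.0304
  x_1 = -3.3215 - 0.1*-33.215 = 0.0
  y_1 = 4.9394 - 0.1*79.0304 = -2.9636
Step 2: grad_x = 2*5*0.0 = 0.0, grad_y = 2*8*-2.9636 = -47.4182
  x_2 = 0.0 - 0.1*0.0 = 0.0
  y_2 = -2.9636 - 0.1*-47.4182 = 1.7782
f(0.0, 1.7782) = 5*0.0^2 + 8*1.7782^2 = 25.2955


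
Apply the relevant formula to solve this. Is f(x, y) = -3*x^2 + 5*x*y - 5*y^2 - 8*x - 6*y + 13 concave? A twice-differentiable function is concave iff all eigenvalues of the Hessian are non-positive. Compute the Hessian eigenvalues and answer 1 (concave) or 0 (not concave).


The Hessian of f(x,y) = -3*x^2 + 5*x*y - 5*y^2 - 8*x - 6*y + 13 is:
H = [[-6, 5], [5, -10]]
Trace = -6 - 10 = -16
Determinant = -6*-10 - (5)^2 = 35
Discriminant = (-16)^2 - 4*35 = 116.0
Eigenvalues: lambda_1 = -13.3852, lambda_2 = -2.6148
The function is concave.

1


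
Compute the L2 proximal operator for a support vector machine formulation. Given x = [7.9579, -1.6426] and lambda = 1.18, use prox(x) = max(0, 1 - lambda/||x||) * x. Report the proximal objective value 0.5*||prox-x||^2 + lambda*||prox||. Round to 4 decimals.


Step 1: Compute ||x||.
||x|| = 8.1257
Step 2: Compute scaling factor.
scale = max(0, 1 - 1.18/8.1257) = 0.8548
Step 3: prox(x) = [6.8023, -1.4041]
||prox(x)|| = 6.9457
Step 4: Proximal objective.
0.5*||prox-x||^2 = 0.6962
lambda*||prox|| = 8.1959
Total = 8.8921


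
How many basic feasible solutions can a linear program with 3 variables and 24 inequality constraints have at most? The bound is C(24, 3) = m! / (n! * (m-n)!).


Each vertex corresponds to some choice of n active constraints out of m, so the number of vertices is at most C(m, n) = m! / (n!(m-n)!).
m = 24, n = 3
Numerator: 24 * 23 * 22
Denominator: 3! = 6
C(24, 3) = 2024


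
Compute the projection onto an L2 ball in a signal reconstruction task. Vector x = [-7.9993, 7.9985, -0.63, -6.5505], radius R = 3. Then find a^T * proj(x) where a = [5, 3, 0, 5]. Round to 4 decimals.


Step 1: Compute ||x|| (intermediates to 6 decimals).
||x|| = sqrt((-7.9993)^2 + 7.9985^2 + (-0.63)^2 + (-6.5505)^2) = 13.087045
Step 2: Project.
Since ||x|| > R, scale = R/||x|| = 3/13.087045 = 0.229234, proj(x) = scale * x
proj(x) = [-1.833712, 1.833528, -0.144417, -1.501597]
Step 3: Dot product.
a^T * proj(x) = 5*(-1.833712) + 3*1.833528 + 0*(-0.144417) + 5*(-1.501597) = -11.176


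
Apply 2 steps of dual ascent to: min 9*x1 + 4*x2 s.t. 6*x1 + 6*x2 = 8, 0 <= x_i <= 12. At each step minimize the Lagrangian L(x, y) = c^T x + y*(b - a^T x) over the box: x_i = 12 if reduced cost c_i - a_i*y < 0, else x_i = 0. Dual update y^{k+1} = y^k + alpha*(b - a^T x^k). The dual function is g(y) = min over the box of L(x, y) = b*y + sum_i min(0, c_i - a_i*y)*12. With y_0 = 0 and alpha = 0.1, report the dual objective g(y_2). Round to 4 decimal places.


Dual ascent for LP: min 9*x1 + 4*x2, 6*x1 + 6*x2 = 8, 0 <= x_i <= 12
Step 1: y^k = 0.0, reduced costs: (9.0, 4.0)
  x^k = (0.0, 0.0), subgradient = b - a^T x = 8.0
  y^{k+1} = 0.0 + 0.1*8.0 = 0.8
Step 2: y^k = 0.8, reduced costs: (4.2, -0.8)
  x^k = (0.0, 12.0), subgradient = b - a^T x = -64.0
  y^{k+1} = 0.8 + 0.1*-64.0 = -5.6
Dual objective at y_2 = -5.6: reduced costs (42.6, 37.6), box minimizer x = (0.0, 0.0)
g(y_2) = b*y + (c1 - a1*y)*x1 + (c2 - a2*y)*x2 = 8*(-5.6) + 42.6*0.0 + 37.6*0.0 = -44.8 + 0.0 + 0.0 = -44.8


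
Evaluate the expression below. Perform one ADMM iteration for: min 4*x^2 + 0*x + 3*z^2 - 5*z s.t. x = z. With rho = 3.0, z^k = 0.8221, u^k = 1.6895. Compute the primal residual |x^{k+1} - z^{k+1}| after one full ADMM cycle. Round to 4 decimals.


ADMM iteration with rho = 3.0, z^k = 0.8221, u^k = 1.6895
Step 1: x-update.
Minimize 4*x^2 + 0*x + (3.0/2)*(x - 0.8221 + 1.6895)^2
FOC: (2*4 + 3.0)*x = 0 + 3.0*(0.8221 - 1.6895)
x^{k+1} = -0.2366
Step 2: z-update.
Minimize 3*z^2 - 5*z + (3.0/2)*(-0.2366 - z + 1.6895)^2
FOC: (2*3 + 3.0)*z = 5 + 3.0*(-0.2366 + 1.6895)
z^{k+1} = 1.0399
Step 3: u-update.
u^{k+1} = 1.6895 - 0.2366 - 1.0399 = 0.4131
Step 4: Primal residual = |-0.2366 - 1.0399| = 1.2764


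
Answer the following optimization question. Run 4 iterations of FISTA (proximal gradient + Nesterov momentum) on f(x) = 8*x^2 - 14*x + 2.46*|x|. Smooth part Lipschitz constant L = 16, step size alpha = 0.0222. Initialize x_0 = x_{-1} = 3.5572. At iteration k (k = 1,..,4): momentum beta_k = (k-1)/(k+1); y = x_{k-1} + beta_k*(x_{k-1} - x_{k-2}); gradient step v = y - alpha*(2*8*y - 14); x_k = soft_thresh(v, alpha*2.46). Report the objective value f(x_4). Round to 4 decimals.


FISTA on f(x) = 8*x^2 - 14*x + 2.46*|x|
L = 16, alpha = 0.0222
Iteration 1: beta = 0.0, y = 3.5572 + 0.0*(3.5572 - 3.5572) = 3.5572
  grad(y) = 42.9152, v = y - alpha*grad = 2.6045
  prox(v) = soft_thresh(2.6045, 0.0546) = 2.5499
Iteration 2: beta = 0.3333, y = 2.5499 + 0.3333*(2.5499 - 3.5572) = 2.2141
  grad(y) = 21.4255, v = y - alpha*grad = 1.7384
  prox(v) = soft_thresh(1.7384, 0.0546) = 1.6838
Iteration 3: beta = 0.5, y = 1.6838 + 0.5*(1.6838 - 2.5499) = 1.2508
  grad(y) = 6.0131, v = y - alpha*grad = 1.1173
  prox(v) = soft_thresh(1.1173, 0.0546) = 1.0627
Iteration 4: beta = 0.6, y = 1.0627 + 0.6*(1.0627 - 1.6838) = 0.69
  grad(y) = -2.9593, v = y - alpha*grad = 0.7557
  prox(v) = soft_thresh(0.7557, 0.0546) = 0.7011
f(x_4) = 8*0.7011^2 - 14*0.7011 + 2.46*|0.7011| = -4.1584


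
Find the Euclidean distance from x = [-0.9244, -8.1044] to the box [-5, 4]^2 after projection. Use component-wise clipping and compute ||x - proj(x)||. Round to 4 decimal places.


Project each component onto [-5, 4].
clip(-0.9244) = -0.9244, clip(-8.1044) = -5.0
Projection = [-0.9244, -5.0]
Squared diffs: [0.0, 9.6373]
Distance = sqrt(9.6373) = 3.1044


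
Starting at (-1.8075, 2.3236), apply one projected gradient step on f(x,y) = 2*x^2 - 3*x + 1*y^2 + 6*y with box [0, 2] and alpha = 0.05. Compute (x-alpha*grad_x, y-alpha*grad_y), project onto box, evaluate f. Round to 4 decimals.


Step 1: Compute gradient at (-1.8075, 2.3236).
grad_x = 2*2*-1.8075 - 3 = -10.23
grad_y = 2*1*2.3236 + 6 = 10.6472
Step 2: Gradient step.
x_raw = -1.8075 - 0.05*-10.23 = -1.296
y_raw = 2.3236 - 0.05*10.6472 = 1.7912
Step 3: Project onto [0, 2].
x_proj = clip(-1.296) = 0.0
y_proj = clip(1.7912) = 1.7912
Step 4: Evaluate f.
f(0.0, 1.7912) = 13.956


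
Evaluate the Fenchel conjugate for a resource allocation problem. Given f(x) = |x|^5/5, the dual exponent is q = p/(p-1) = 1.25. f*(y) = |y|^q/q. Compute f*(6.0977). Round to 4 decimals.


The conjugate exponent q satisfies 1/p + 1/q = 1.
p = 5, so q = 5/(5 - 1) = 1.25
|y|^q = 6.0977^1.25 = 9.582
f*(6.0977) = 9.582 / 1.25 = 7.6656


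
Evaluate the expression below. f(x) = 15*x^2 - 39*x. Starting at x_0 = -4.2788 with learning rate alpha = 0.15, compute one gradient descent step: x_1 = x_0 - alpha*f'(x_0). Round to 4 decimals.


We compute the gradient at x_0 and apply the update.
f'(x) = 30*x - 39
f'(-4.2788) = 30*-4.2788 - 39 = -167.364
x_1 = -4.2788 - 0.15*-167.364 = 20.8258


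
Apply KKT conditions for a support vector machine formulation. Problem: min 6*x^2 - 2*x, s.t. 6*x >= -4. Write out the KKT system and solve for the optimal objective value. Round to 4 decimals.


Step 1: Try lambda = 0 (constraint inactive).
Stationarity: 2*6*x - 2 = 0
x* = 2/(2*6) = 1/6 = 0.1667 (rounded; the exact value 1/6 is used below)
Check constraint: 6*0.1667 = 1.0002 >= -4 -- satisfied.
Step 2: Compute optimal value.
f(x*) = 6*(1/6)^2 - 2*(1/6) = -0.1667


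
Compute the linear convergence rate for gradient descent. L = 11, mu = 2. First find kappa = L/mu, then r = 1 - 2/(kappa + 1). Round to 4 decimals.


Step 1: Compute the condition number.
kappa = L/mu = 11/2 = 5.5
Step 2: Compute the convergence rate.
r = 1 - 2/(kappa + 1) = 1 - 2*mu/(L + mu) = (L - mu)/(L + mu) = 9/13 = 0.6923


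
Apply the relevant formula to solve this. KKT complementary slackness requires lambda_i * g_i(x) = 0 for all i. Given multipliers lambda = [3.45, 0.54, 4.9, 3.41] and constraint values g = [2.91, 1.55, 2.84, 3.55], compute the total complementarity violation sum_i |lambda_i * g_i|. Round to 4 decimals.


KKT complementary slackness check:
lambda_1 * g_1 = 3.45 * 2.91 = 10.0395
lambda_2 * g_2 = 0.54 * 1.55 = 0.837
lambda_3 * g_3 = 4.9 * 2.84 = 13.916
lambda_4 * g_4 = 3.41 * 3.55 = 12.1055
Total violation = 10.0395 + 0.837 + 13.916 + 12.1055 = 36.898


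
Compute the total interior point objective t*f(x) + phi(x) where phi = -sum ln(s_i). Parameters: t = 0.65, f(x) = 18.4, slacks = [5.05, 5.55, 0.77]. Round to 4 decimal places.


Step 1: Compute log-barrier.
ln values: [1.6194, 1.7138, -0.2614]
phi = -(1.6194 + 1.7138 - 0.2614) = -3.0718
Step 2: Compute augmented objective.
t*f(x) = 0.65*18.4 = 11.96
Total = 11.96 - 3.0718 = 8.8882


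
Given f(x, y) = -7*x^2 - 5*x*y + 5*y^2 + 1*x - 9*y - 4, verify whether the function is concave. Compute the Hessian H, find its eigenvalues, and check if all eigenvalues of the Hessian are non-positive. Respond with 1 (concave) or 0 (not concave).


The Hessian of f(x,y) = -7*x^2 - 5*x*y + 5*y^2 + 1*x - 9*y - 4 is:
H = [[-14, -5], [-5, 10]]
Trace = -14 + 10 = -4
Determinant = -14*10 - (-5)^2 = -165
Discriminant = (-4)^2 - 4*-165 = 676.0
Eigenvalues: lambda_1 = -15.0, lambda_2 = 11.0
The function is not concave.

0


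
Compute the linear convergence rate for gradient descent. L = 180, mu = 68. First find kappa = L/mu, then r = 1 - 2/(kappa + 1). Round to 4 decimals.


Step 1: Compute the condition number.
kappa = L/mu = 180/68 = 2.6471
Step 2: Compute the convergence rate.
r = 1 - 2/(kappa + 1) = 1 - 2*mu/(L + mu) = (L - mu)/(L + mu) = 112/248 = 0.4516


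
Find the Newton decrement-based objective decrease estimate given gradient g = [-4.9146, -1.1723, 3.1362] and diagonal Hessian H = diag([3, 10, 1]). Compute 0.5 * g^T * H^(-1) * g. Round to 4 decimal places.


Step 1: H is diagonal, so H^(-1) * g = [-1.6382, -0.1172, 3.1362].
Step 2: g^T H^(-1) g = sum_i g_i^2 / H_ii
  = (-4.9146)^2/3 + (-1.1723)^2/10 + (3.1362)^2/1
  = 8.0511 + 0.1374 + 9.8358 = 18.0243
Step 3: Objective decrease = 0.5 * g^T H^(-1) g = 9.0121


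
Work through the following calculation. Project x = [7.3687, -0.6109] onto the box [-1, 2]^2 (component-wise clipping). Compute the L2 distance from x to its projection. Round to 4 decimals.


Project each component onto [-1, 2].
clip(7.3687) = 2.0, clip(-0.6109) = -0.6109
Projection = [2.0, -0.6109]
Squared diffs: [28.8229, 0.0]
Distance = sqrt(28.8229) = 5.3687


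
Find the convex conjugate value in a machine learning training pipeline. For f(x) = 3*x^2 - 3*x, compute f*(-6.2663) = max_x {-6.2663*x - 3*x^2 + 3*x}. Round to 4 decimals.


f*(y) = sup_x {y*x - a*x^2 - b*x} = sup_x {(y-b)*x - a*x^2}
FOC: (y - b) - 2a*x = 0 => x* = (y - b)/(2a)
x* = (-6.2663 + 3)/(2*3) = -0.5444
f*(-6.2663) = (y-b)^2/(4a) = (-6.2663 + 3)^2/(4*3)
= 10.6687/12 = 0.8891


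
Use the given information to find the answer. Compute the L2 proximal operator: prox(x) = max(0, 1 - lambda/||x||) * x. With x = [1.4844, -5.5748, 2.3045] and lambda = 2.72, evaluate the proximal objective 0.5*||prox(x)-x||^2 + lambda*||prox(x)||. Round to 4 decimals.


Step 1: Compute ||x||.
||x|| = 6.2123
Step 2: Compute scaling factor.
scale = max(0, 1 - 2.72/6.2123) = 0.5622
Step 3: prox(x) = [0.8345, -3.1339, 1.2955]
||prox(x)|| = 3.4923
Step 4: Proximal objective.
0.5*||prox-x||^2 = 3.6992
lambda*||prox|| = 9.4991
Total = 13.1982


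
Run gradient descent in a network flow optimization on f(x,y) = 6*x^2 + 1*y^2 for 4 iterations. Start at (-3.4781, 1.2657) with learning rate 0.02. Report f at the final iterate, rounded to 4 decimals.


Gradient descent on f(x,y) = 6*x^2 + 1*y^2.
Starting point: (-3.4781, 1.2657), alpha = 0.02
Step 1: grad_x = 2*6*-3.4781 = -41.7372, grad_y = 2*1*1.2657 = 2.5314
  x_1 = -3.4781 - 0.02*-41.7372 = -2.6434
  y_1 = 1.2657 - 0.02*2.5314 = 1.2151
Step 2: grad_x = 2*6*-2.6434 = -31.7203, grad_y = 2*1*1.2151 = 2.4301
  x_2 = -2.6434 - 0.02*-31.7203 = -2.009
  y_2 = 1.2151 - 0.02*2.4301 = 1.1665
Step 3: grad_x = 2*6*-2.009 = -24.1074, grad_y = 2*1*1.1665 = 2.3329
  x_3 = -2.009 - 0.02*-24.1074 = -1.5268
  y_3 = 1.1665 - 0.02*2.3329 = 1.1198
Step 4: grad_x = 2*6*-1.5268 = -18.3216, grad_y = 2*1*1.1198 = 2.2396
  x_4 = -1.5268 - 0.02*-18.3216 = -1.1604
  y_4 = 1.1198 - 0.02*2.2396 = 1.075
f(-1.1604, 1.075) = 6*(-1.1604)^2 + 1*1.075^2 = 9.2344


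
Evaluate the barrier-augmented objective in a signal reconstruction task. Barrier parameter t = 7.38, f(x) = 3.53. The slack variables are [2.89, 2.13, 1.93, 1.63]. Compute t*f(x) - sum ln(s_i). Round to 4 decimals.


Step 1: Compute log-barrier.
ln values: [1.0613, 0.7561, 0.6575, 0.4886]
phi = -(1.0613 + 0.7561 + 0.6575 + 0.4886) = -2.9635
Step 2: Compute augmented objective.
t*f(x) = 7.38*3.53 = 26.0514
Total = 26.0514 - 2.9635 = 23.0879


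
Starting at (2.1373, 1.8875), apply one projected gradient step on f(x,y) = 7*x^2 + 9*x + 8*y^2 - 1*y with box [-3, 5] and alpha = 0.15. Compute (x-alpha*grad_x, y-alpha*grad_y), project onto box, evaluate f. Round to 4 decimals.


Step 1: Compute gradient at (2.1373, 1.8875).
grad_x = 2*7*2.1373 + 9 = 38.9222
grad_y = 2*8*1.8875 - 1 = 29.2
Step 2: Gradient step.
x_raw = 2.1373 - 0.15*38.9222 = -3.701
y_raw = 1.8875 - 0.15*29.2 = -2.4925
Step 3: Project onto [-3, 5].
x_proj = clip(-3.701) = -3.0
y_proj = clip(-2.4925) = -2.4925
Step 4: Evaluate f.
f(-3.0, -2.4925) = 88.193


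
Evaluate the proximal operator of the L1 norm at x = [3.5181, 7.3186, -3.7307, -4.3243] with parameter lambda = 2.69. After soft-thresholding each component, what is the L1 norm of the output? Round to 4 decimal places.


Soft-thresholding with lambda = 2.69:
prox(3.5181) = sign(3.5181)*max(|3.5181| - 2.69, 0) = 0.8281
prox(7.3186) = sign(7.3186)*max(|7.3186| - 2.69, 0) = 4.6286
prox(-3.7307) = sign(-3.7307)*max(|-3.7307| - 2.69, 0) = -1.0407
prox(-4.3243) = sign(-4.3243)*max(|-4.3243| - 2.69, 0) = -1.6343
prox(x) = [0.8281, 4.6286, -1.0407, -1.6343]
||prox(x)||_1 = 0.8281 + 4.6286 + 1.0407 + 1.6343 = 8.1317


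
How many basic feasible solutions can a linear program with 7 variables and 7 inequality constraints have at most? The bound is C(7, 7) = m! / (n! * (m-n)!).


Each vertex corresponds to some choice of n active constraints out of m, so the number of vertices is at most C(m, n) = m! / (n!(m-n)!).
m = 7, n = 7
Numerator: 7 * 6 * 5 * 4 * 3 * 2 * 1
Denominator: 7! = 5040
C(7, 7) = 1


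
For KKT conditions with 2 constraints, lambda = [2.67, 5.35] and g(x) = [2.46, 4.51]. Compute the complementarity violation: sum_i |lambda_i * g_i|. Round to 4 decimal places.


KKT complementary slackness check:
lambda_1 * g_1 = 2.67 * 2.46 = 6.5682
lambda_2 * g_2 = 5.35 * 4.51 = 24.1285
Total violation = 6.5682 + 24.1285 = 30.6967


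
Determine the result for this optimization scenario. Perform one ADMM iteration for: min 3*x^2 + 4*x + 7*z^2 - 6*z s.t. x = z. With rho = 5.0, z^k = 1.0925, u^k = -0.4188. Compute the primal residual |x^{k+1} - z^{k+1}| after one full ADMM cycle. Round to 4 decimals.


ADMM iteration with rho = 5.0, z^k = 1.0925, u^k = -0.4188
Step 1: x-update.
Minimize 3*x^2 + 4*x + (5.0/2)*(x - 1.0925 - 0.4188)^2
FOC: (2*3 + 5.0)*x = -4 + 5.0*(1.0925 + 0.4188)
x^{k+1} = 0.3233
Step 2: z-update.
Minimize 7*z^2 - 6*z + (5.0/2)*(0.3233 - z - 0.4188)^2
FOC: (2*7 + 5.0)*z = 6 + 5.0*(0.3233 - 0.4188)
z^{k+1} = 0.2907
Step 3: u-update.
u^{k+1} = -0.4188 + 0.3233 - 0.2907 = -0.3861
Step 4: Primal residual = |0.3233 - 0.2907| = 0.0327


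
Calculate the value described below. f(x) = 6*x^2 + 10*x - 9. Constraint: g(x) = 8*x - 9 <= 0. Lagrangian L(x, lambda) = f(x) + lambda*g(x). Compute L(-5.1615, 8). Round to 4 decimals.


Step 1: Evaluate f(x).
f(-5.1615) = 6*(-5.1615)^2 + 10*(-5.1615) - 9 = 99.2315
Step 2: Evaluate g(x).
g(-5.1615) = 8*-5.1615 - 9 = -50.292
Step 3: Compute Lagrangian.
L = 99.2315 + 8*-50.292 = -303.1045


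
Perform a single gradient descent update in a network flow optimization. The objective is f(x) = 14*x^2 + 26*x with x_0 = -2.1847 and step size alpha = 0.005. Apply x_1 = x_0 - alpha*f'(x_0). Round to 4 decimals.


We compute the gradient at x_0 and apply the update.
f'(x) = 28*x + 26
f'(-2.1847) = 28*-2.1847 + 26 = -35.1716
x_1 = -2.1847 - 0.005*-35.1716 = -2.0088


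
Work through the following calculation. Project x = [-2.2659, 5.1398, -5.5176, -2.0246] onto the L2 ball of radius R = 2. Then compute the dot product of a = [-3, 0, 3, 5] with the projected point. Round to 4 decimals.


Step 1: Compute ||x|| (intermediates to 6 decimals).
||x|| = sqrt((-2.2659)^2 + 5.1398^2 + (-5.5176)^2 + (-2.0246)^2) = 8.129868
Step 2: Project.
Since ||x|| > R, scale = R/||x|| = 2/8.129868 = 0.246006, proj(x) = scale * x
proj(x) = [-0.557425, 1.264422, -1.357363, -0.498064]
Step 3: Dot product.
a^T * proj(x) = -3*(-0.557425) + 0*1.264422 + 3*(-1.357363) + 5*(-0.498064) = -4.8901


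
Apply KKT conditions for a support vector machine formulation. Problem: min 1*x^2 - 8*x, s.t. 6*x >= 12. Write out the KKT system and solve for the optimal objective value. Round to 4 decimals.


Step 1: Try lambda = 0 (constraint inactive).
Stationarity: 2*1*x - 8 = 0
x* = 8/(2*1) = 4.0
Check constraint: 6*4.0 = 24.0 >= 12 -- satisfied.
Step 2: Compute optimal value.
f(x*) = 1*4.0^2 - 8*4.0 = -16.0


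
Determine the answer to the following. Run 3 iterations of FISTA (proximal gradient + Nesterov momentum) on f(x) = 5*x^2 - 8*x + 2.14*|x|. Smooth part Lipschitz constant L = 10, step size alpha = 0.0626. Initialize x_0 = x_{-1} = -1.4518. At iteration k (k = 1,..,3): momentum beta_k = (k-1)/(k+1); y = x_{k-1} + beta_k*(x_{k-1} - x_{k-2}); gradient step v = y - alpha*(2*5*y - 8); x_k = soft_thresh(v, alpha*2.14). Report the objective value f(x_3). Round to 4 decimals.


FISTA on f(x) = 5*x^2 - 8*x + 2.14*|x|
L = 10, alpha = 0.0626
Iteration 1: beta = 0.0, y = -1.4518 + 0.0*(-1.4518 + 1.4518) = -1.4518
  grad(y) = -22.518, v = y - alpha*grad = -0.0422
  prox(v) = soft_thresh(-0.0422, 0.134) = 0.0
Iteration 2: beta = 0.3333, y = 0.0 + 0.3333*(0.0 + 1.4518) = 0.4839
  grad(y) = -3.1607, v = y - alpha*grad = 0.6818
  prox(v) = soft_thresh(0.6818, 0.134) = 0.5478
Iteration 3: beta = 0.5, y = 0.5478 + 0.5*(0.5478 - 0.0) = 0.8217
  grad(y) = 0.2174, v = y - alpha*grad = 0.8081
  prox(v) = soft_thresh(0.8081, 0.134) = 0.6742
f(x_3) = 5*0.6742^2 - 8*0.6742 + 2.14*|0.6742| = -1.6781


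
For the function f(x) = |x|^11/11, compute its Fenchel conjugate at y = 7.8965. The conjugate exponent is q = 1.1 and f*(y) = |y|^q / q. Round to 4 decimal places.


The conjugate exponent q satisfies 1/p + 1/q = 1.
p = 11, so q = 11/(11 - 1) = 1.1
|y|^q = 7.8965^1.1 = 9.7091
f*(7.8965) = 9.7091 / 1.1 = 8.8264


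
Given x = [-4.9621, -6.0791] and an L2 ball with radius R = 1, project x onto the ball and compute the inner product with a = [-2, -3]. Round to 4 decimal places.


Step 1: Compute ||x|| (intermediates to 6 decimals).
||x|| = sqrt((-4.9621)^2 + (-6.0791)^2) = 7.847158
Step 2: Project.
Since ||x|| > R, scale = R/||x|| = 1/7.847158 = 0.127435, proj(x) = scale * x
proj(x) = [-0.632345, -0.77469]
Step 3: Dot product.
a^T * proj(x) = -2*(-0.632345) - 3*(-0.77469) = 3.5888


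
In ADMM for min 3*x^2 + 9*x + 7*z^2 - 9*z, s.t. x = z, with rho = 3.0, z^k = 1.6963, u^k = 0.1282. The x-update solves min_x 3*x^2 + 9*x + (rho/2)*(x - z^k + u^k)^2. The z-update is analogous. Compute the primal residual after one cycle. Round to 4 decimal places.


ADMM iteration with rho = 3.0, z^k = 1.6963, u^k = 0.1282
Step 1: x-update.
Minimize 3*x^2 + 9*x + (3.0/2)*(x - 1.6963 + 0.1282)^2
FOC: (2*3 + 3.0)*x = -9 + 3.0*(1.6963 - 0.1282)
x^{k+1} = -0.4773
Step 2: z-update.
Minimize 7*z^2 - 9*z + (3.0/2)*(-0.4773 - z + 0.1282)^2
FOC: (2*7 + 3.0)*z = 9 + 3.0*(-0.4773 + 0.1282)
z^{k+1} = 0.4678
Step 3: u-update.
u^{k+1} = 0.1282 - 0.4773 - 0.4678 = -0.8169
Step 4: Primal residual = |-0.4773 - 0.4678| = 0.9451


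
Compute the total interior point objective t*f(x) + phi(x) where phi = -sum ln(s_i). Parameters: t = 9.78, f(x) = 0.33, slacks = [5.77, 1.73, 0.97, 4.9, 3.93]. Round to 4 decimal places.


Step 1: Compute log-barrier.
ln values: [1.7527, 0.5481, -0.0305, 1.5892, 1.3686]
phi = -(1.7527 + 0.5481 - 0.0305 + 1.5892 + 1.3686) = -5.2282
Step 2: Compute augmented objective.
t*f(x) = 9.78*0.33 = 3.2274
Total = 3.2274 - 5.2282 = -2.0008


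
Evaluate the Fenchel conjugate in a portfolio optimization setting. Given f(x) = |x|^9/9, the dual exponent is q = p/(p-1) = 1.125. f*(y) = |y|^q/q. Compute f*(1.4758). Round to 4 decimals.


The conjugate exponent q satisfies 1/p + 1/q = 1.
p = 9, so q = 9/(9 - 1) = 1.125
|y|^q = 1.4758^1.125 = 1.5494
f*(1.4758) = 1.5494 / 1.125 = 1.3772


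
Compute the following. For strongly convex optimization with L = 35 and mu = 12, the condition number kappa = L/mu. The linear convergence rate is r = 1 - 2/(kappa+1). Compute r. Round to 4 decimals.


Step 1: Compute the condition number.
kappa = L/mu = 35/12 = 2.9167
Step 2: Compute the convergence rate.
r = 1 - 2/(kappa + 1) = 1 - 2*mu/(L + mu) = (L - mu)/(L + mu) = 23/47 = 0.4894


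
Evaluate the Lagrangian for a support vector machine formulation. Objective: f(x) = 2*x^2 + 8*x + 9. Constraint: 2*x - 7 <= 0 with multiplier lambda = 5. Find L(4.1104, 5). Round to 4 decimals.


Step 1: Evaluate f(x).
f(4.1104) = 2*4.1104^2 + 8*4.1104 + 9 = 75.674
Step 2: Evaluate g(x).
g(4.1104) = 2*4.1104 - 7 = 1.2208
Step 3: Compute Lagrangian.
L = 75.674 + 5*1.2208 = 81.778


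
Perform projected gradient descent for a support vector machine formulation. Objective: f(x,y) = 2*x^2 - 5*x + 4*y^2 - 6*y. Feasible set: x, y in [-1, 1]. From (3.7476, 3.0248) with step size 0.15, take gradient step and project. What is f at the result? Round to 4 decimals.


Step 1: Compute gradient at (3.7476, 3.0248).
grad_x = 2*2*3.7476 - 5 = 9.9904
grad_y = 2*4*3.0248 - 6 = 18.1984
Step 2: Gradient step.
x_raw = 3.7476 - 0.15*9.9904 = 2.249
y_raw = 3.0248 - 0.15*18.1984 = 0.295
Step 3: Project onto [-1, 1].
x_proj = clip(2.249) = 1.0
y_proj = clip(0.295) = 0.295
Step 4: Evaluate f.
f(1.0, 0.295) = -4.422


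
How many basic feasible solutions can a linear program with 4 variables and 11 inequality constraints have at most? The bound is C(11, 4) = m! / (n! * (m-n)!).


Each vertex corresponds to some choice of n active constraints out of m, so the number of vertices is at most C(m, n) = m! / (n!(m-n)!).
m = 11, n = 4
Numerator: 11 * 10 * 9 * 8
Denominator: 4! = 24
C(11, 4) = 330


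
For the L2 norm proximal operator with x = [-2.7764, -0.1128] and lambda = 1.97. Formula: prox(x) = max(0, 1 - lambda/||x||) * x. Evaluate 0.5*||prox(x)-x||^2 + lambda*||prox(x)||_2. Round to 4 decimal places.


Step 1: Compute ||x||.
||x|| = 2.7787
Step 2: Compute scaling factor.
scale = max(0, 1 - 1.97/2.7787) = 0.291
Step 3: prox(x) = [-0.808, -0.0328]
||prox(x)|| = 0.8087
Step 4: Proximal objective.
0.5*||prox-x||^2 = 1.9405
lambda*||prox|| = 1.5931
Total = 3.5336


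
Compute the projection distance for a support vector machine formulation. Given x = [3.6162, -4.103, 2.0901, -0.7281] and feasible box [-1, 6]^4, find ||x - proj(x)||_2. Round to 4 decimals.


Project each component onto [-1, 6].
clip(3.6162) = 3.6162, clip(-4.103) = -1.0, clip(2.0901) = 2.0901, clip(-0.7281) = -0.7281
Projection = [3.6162, -1.0, 2.0901, -0.7281]
Squared diffs: [0.0, 9.6286, 0.0, 0.0]
Distance = sqrt(9.6286) = 3.103


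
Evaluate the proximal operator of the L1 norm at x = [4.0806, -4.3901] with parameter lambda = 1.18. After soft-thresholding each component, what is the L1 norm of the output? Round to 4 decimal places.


Soft-thresholding with lambda = 1.18:
prox(4.0806) = sign(4.0806)*max(|4.0806| - 1.18, 0) = 2.9006
prox(-4.3901) = sign(-4.3901)*max(|-4.3901| - 1.18, 0) = -3.2101
prox(x) = [2.9006, -3.2101]
||prox(x)||_1 = 2.9006 + 3.2101 = 6.1107


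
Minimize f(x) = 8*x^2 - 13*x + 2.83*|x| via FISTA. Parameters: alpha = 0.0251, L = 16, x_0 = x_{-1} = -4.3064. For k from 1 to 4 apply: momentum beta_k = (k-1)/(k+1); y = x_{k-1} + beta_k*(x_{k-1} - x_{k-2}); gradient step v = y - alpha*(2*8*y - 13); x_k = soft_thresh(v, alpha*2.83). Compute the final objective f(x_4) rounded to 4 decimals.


FISTA on f(x) = 8*x^2 - 13*x + 2.83*|x|
L = 16, alpha = 0.0251
Iteration 1: beta = 0.0, y = -4.3064 + 0.0*(-4.3064 + 4.3064) = -4.3064
  grad(y) = -81.9024, v = y - alpha*grad = -2.2506
  prox(v) = soft_thresh(-2.2506, 0.071) = -2.1796
Iteration 2: beta = 0.3333, y = -2.1796 + 0.3333*(-2.1796 + 4.3064) = -1.4707
  grad(y) = -36.531, v = y - alpha*grad = -0.5538
  prox(v) = soft_thresh(-0.5538, 0.071) = -0.4827
Iteration 3: beta = 0.5, y = -0.4827 + 0.5*(-0.4827 + 2.1796) = 0.3657
  grad(y) = -7.1485, v = y - alpha*grad = 0.5451
  prox(v) = soft_thresh(0.5451, 0.071) = 0.4741
Iteration 4: beta = 0.6, y = 0.4741 + 0.6*(0.4741 + 0.4827) = 1.0482
  grad(y) = 3.7715, v = y - alpha*grad = 0.9536
  prox(v) = soft_thresh(0.9536, 0.071) = 0.8825
f(x_4) = 8*0.8825^2 - 13*0.8825 + 2.83*|0.8825| = -2.7445


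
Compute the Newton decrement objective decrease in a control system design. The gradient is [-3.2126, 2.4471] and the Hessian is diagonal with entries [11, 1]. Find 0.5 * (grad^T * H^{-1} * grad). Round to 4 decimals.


Step 1: H is diagonal, so H^(-1) * g = [-0.2921, 2.4471].
Step 2: g^T H^(-1) g = sum_i g_i^2 / H_ii
  = (-3.2126)^2/11 + (2.4471)^2/1
  = 0.9383 + 5.9883 = 6.9266
Step 3: Objective decrease = 0.5 * g^T H^(-1) g = 3.4633


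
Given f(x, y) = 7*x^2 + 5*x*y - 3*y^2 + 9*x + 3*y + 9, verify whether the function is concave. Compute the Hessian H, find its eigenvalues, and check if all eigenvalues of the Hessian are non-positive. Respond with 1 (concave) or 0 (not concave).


The Hessian of f(x,y) = 7*x^2 + 5*x*y - 3*y^2 + 9*x + 3*y + 9 is:
H = [[14, 5], [5, -6]]
Trace = 14 - 6 = 8
Determinant = 14*-6 - (5)^2 = -109
Discriminant = (8)^2 - 4*-109 = 500.0
Eigenvalues: lambda_1 = -7.1803, lambda_2 = 15.1803
The function is not concave.

0


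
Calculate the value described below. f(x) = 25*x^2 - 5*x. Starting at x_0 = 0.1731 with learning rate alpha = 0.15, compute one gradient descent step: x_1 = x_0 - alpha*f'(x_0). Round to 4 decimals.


We compute the gradient at x_0 and apply the update.
f'(x) = 50*x - 5
f'(0.1731) = 50*0.1731 - 5 = 3.655
x_1 = 0.1731 - 0.15*3.655 = -0.3752


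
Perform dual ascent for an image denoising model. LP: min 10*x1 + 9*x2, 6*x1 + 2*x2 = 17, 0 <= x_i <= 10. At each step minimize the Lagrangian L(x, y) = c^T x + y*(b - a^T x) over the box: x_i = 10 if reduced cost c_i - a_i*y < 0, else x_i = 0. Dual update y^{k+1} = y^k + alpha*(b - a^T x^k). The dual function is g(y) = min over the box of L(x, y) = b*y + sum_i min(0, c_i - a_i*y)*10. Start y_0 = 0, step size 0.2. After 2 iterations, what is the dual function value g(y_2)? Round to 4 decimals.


Dual ascent for LP: min 10*x1 + 9*x2, 6*x1 + 2*x2 = 17, 0 <= x_i <= 10
Step 1: y^k = 0.0, reduced costs: (10.0, 9.0)
  x^k = (0.0, 0.0), subgradient = b - a^T x = 17.0
  y^{k+1} = 0.0 + 0.2*17.0 = 3.4
Step 2: y^k = 3.4, reduced costs: (-10.4, 2.2)
  x^k = (10.0, 0.0), subgradient = b - a^T x = -43.0
  y^{k+1} = 3.4 + 0.2*-43.0 = -5.2
Dual objective at y_2 = -5.2: reduced costs (41.2, 19.4), box minimizer x = (0.0, 0.0)
g(y_2) = b*y + (c1 - a1*y)*x1 + (c2 - a2*y)*x2 = 17*(-5.2) + 41.2*0.0 + 19.4*0.0 = -88.4 + 0.0 + 0.0 = -88.4


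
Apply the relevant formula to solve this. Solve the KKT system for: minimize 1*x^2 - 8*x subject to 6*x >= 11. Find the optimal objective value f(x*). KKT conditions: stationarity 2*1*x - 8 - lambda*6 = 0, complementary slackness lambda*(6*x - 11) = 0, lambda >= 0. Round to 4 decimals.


Step 1: Try lambda = 0 (constraint inactive).
Stationarity: 2*1*x - 8 = 0
x* = 8/(2*1) = 4.0
Check constraint: 6*4.0 = 24.0 >= 11 -- satisfied.
Step 2: Compute optimal value.
f(x*) = 1*4.0^2 - 8*4.0 = -16.0


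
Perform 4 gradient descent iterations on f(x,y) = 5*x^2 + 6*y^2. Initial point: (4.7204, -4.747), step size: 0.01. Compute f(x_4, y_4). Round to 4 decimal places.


Gradient descent on f(x,y) = 5*x^2 + 6*y^2.
Starting point: (4.7204, -4.747), alpha = 0.01
Step 1: grad_x = 2*5*4.7204 = 47.204, grad_y = 2*6*-4.747 = -56.964
  x_1 = 4.7204 - 0.01*47.204 = 4.2484
  y_1 = -4.747 - 0.01*-56.964 = -4.1774
Step 2: grad_x = 2*5*4.2484 = 42.4836, grad_y = 2*6*-4.1774 = -50.1283
  x_2 = 4.2484 - 0.01*42.4836 = 3.8235
  y_2 = -4.1774 - 0.01*-50.1283 = -3.6761
Step 3: grad_x = 2*5*3.8235 = 38.2352, grad_y = 2*6*-3.6761 = -44.1129
  x_3 = 3.8235 - 0.01*38.2352 = 3.4412
  y_3 = -3.6761 - 0.01*-44.1129 = -3.2349
Step 4: grad_x = 2*5*3.4412 = 34.4117, grad_y = 2*6*-3.2349 = -38.8194
  x_4 = 3.4412 - 0.01*34.4117 = 3.0971
  y_4 = -3.2349 - 0.01*-38.8194 = -2.8468
f(3.0971, -2.8468) = 5*3.0971^2 + 6*(-2.8468)^2 = 96.5828


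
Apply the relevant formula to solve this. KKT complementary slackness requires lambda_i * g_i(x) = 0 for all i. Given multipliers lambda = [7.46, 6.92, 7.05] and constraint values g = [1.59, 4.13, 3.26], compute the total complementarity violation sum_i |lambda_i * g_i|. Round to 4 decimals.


KKT complementary slackness check:
lambda_1 * g_1 = 7.46 * 1.59 = 11.8614
lambda_2 * g_2 = 6.92 * 4.13 = 28.5796
lambda_3 * g_3 = 7.05 * 3.26 = 22.983
Total violation = 11.8614 + 28.5796 + 22.983 = 63.424


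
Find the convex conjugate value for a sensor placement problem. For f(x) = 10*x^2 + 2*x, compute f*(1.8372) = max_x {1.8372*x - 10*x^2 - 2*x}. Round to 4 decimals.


f*(y) = sup_x {y*x - a*x^2 - b*x} = sup_x {(y-b)*x - a*x^2}
FOC: (y - b) - 2a*x = 0 => x* = (y - b)/(2a)
x* = (1.8372 - 2)/(2*10) = -0.0081
f*(1.8372) = (y-b)^2/(4a) = (1.8372 - 2)^2/(4*10)
= 0.0265/40 = 0.0007
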